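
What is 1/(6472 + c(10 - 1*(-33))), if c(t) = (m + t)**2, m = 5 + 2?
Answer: 1/8972 ≈ 0.00011146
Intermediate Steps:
m = 7
c(t) = (7 + t)**2
1/(6472 + c(10 - 1*(-33))) = 1/(6472 + (7 + (10 - 1*(-33)))**2) = 1/(6472 + (7 + (10 + 33))**2) = 1/(6472 + (7 + 43)**2) = 1/(6472 + 50**2) = 1/(6472 + 2500) = 1/8972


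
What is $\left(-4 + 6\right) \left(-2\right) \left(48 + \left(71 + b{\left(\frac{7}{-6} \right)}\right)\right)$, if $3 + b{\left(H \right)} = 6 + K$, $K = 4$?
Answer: $-504$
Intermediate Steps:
$b{\left(H \right)} = 7$ ($b{\left(H \right)} = -3 + \left(6 + 4\right) = -3 + 10 = 7$)
$\left(-4 + 6\right) \left(-2\right) \left(48 + \left(71 + b{\left(\frac{7}{-6} \right)}\right)\right) = \left(-4 + 6\right) \left(-2\right) \left(48 + \left(71 + 7\right)\right) = 2 \left(-2\right) \left(48 + 78\right) = \left(-4\right) 126 = -504$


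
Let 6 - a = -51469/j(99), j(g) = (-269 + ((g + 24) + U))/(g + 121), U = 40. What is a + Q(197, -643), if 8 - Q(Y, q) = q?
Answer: -5626769/53 ≈ -1.0617e+5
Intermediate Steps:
Q(Y, q) = 8 - q
j(g) = (-205 + g)/(121 + g) (j(g) = (-269 + ((g + 24) + 40))/(g + 121) = (-269 + ((24 + g) + 40))/(121 + g) = (-269 + (64 + g))/(121 + g) = (-205 + g)/(121 + g))
a = -5661272/53 (a = 6 - (-51469)/((-205 + 99)/(121 + 99)) = 6 - (-51469)/(-106/220) = 6 - (-51469)/((1/220)*(-106)) = 6 - (-51469)/(-53/110) = 6 - (-51469)*(-110)/53 = 6 - 1*5661590/53 = 6 - 5661590/53 = -5661272/53 ≈ -1.0682e+5)
a + Q(197, -643) = -5661272/53 + (8 - 1*(-643)) = -5661272/53 + (8 + 643) = -5661272/53 + 651 = -5626769/53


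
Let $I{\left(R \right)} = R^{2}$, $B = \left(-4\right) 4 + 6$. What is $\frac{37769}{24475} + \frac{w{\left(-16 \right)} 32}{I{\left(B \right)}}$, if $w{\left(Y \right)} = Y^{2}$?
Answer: $\frac{2042761}{24475} \approx 83.463$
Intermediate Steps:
$B = -10$ ($B = -16 + 6 = -10$)
$\frac{37769}{24475} + \frac{w{\left(-16 \right)} 32}{I{\left(B \right)}} = \frac{37769}{24475} + \frac{\left(-16\right)^{2} \cdot 32}{\left(-10\right)^{2}} = 37769 \cdot \frac{1}{24475} + \frac{256 \cdot 32}{100} = \frac{37769}{24475} + 8192 \cdot \frac{1}{100} = \frac{37769}{24475} + \frac{2048}{25} = \frac{2042761}{24475}$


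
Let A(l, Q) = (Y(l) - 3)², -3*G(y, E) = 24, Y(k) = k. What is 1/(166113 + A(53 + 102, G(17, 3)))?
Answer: 1/189217 ≈ 5.2849e-6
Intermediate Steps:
G(y, E) = -8 (G(y, E) = -⅓*24 = -8)
A(l, Q) = (-3 + l)² (A(l, Q) = (l - 3)² = (-3 + l)²)
1/(166113 + A(53 + 102, G(17, 3))) = 1/(166113 + (-3 + (53 + 102))²) = 1/(166113 + (-3 + 155)²) = 1/(166113 + 152²) = 1/(166113 + 23104) = 1/189217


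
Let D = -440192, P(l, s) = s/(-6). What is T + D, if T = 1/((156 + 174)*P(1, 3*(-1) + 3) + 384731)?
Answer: -169355508351/384731 ≈ -4.4019e+5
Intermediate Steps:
P(l, s) = -s/6 (P(l, s) = s*(-1/6) = -s/6)
T = 1/384731 (T = 1/((156 + 174)*(-(3*(-1) + 3)/6) + 384731) = 1/(330*(-(-3 + 3)/6) + 384731) = 1/(330*(-1/6*0) + 384731) = 1/(330*0 + 384731) = 1/(0 + 384731) = 1/384731 ≈ 2.5992e-6)
T + D = 1/384731 - 440192 = -169355508351/384731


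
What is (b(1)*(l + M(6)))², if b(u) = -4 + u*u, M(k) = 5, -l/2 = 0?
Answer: 225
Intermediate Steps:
l = 0 (l = -2*0 = 0)
b(u) = -4 + u²
(b(1)*(l + M(6)))² = ((-4 + 1²)*(0 + 5))² = ((-4 + 1)*5)² = (-3*5)² = (-15)² = 225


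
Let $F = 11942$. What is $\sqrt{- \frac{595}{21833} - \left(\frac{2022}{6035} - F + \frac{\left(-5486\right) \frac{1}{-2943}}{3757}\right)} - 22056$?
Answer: $-22056 + \frac{\sqrt{4071807013260220837607055}}{18465524865} \approx -21947.0$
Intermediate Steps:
$\sqrt{- \frac{595}{21833} - \left(\frac{2022}{6035} - F + \frac{\left(-5486\right) \frac{1}{-2943}}{3757}\right)} - 22056 = \sqrt{- \frac{595}{21833} - \left(-11942 + \frac{2022}{6035} + \frac{\left(-5486\right) \frac{1}{-2943}}{3757}\right)} - 22056 = \sqrt{\left(-595\right) \frac{1}{21833} - \left(-11942 + \frac{2022}{6035} + \left(-5486\right) \left(- \frac{1}{2943}\right) \frac{1}{3757}\right)} - 22056 = \sqrt{- \frac{85}{3119} + \left(11942 - \left(\frac{5486}{2943} \cdot \frac{1}{3757} + \frac{2022}{6035}\right)\right)} - 22056 = \sqrt{- \frac{85}{3119} + \left(11942 - \left(\frac{422}{850527} + \frac{2022}{6035}\right)\right)} - 22056 = \sqrt{- \frac{85}{3119} + \left(11942 - \frac{101312492}{301937085}\right)} - 22056 = \sqrt{- \frac{85}{3119} + \frac{3605631356578}{301937085}} - 22056 = \sqrt{\frac{11245938536514557}{941741768115}} - 22056 = \frac{\sqrt{4071807013260220837607055}}{18465524865} - 22056 = -22056 + \frac{\sqrt{4071807013260220837607055}}{18465524865}$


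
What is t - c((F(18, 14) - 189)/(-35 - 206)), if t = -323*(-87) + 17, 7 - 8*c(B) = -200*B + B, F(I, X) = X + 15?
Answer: 54177977/1928 ≈ 28101.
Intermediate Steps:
F(I, X) = 15 + X
c(B) = 7/8 + 199*B/8 (c(B) = 7/8 - (-200*B + B)/8 = 7/8 - (-199)*B/8 = 7/8 + 199*B/8)
t = 28118 (t = 28101 + 17 = 28118)
t - c((F(18, 14) - 189)/(-35 - 206)) = 28118 - (7/8 + 199*(((15 + 14) - 189)/(-35 - 206))/8) = 28118 - (7/8 + 199*((29 - 189)/(-241))/8) = 28118 - (7/8 + 199*(-160*(-1/241))/8) = 28118 - (7/8 + (199/8)*(160/241)) = 28118 - (7/8 + 3980/241) = 28118 - 1*33527/1928 = 28118 - 33527/1928 = 54177977/1928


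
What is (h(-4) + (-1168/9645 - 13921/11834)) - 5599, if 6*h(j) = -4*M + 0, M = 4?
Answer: -639516329707/114138930 ≈ -5603.0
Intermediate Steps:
h(j) = -8/3 (h(j) = (-4*4 + 0)/6 = (-16 + 0)/6 = (⅙)*(-16) = -8/3)
(h(-4) + (-1168/9645 - 13921/11834)) - 5599 = (-8/3 + (-1168/9645 - 13921/11834)) - 5599 = (-8/3 - 148090157/114138930) - 5599 = -452460637/114138930 - 5599 = -639516329707/114138930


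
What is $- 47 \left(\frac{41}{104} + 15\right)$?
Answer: $- \frac{75247}{104} \approx -723.53$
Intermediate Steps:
$- 47 \left(\frac{41}{104} + 15\right) = \left(-47\right) \frac{1601}{104} = - \frac{75247}{104}$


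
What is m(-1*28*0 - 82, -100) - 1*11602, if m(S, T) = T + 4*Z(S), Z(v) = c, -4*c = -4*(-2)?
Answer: -11710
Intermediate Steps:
c = -2 (c = -(-1)*(-2) = -¼*8 = -2)
Z(v) = -2
m(S, T) = -8 + T (m(S, T) = T + 4*(-2) = T - 8 = -8 + T)
m(-1*28*0 - 82, -100) - 1*11602 = (-8 - 100) - 1*11602 = -108 - 11602 = -11710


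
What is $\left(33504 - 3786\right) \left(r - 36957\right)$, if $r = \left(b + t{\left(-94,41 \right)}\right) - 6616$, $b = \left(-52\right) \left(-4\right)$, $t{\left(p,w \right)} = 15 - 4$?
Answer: $-1288394172$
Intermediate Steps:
$t{\left(p,w \right)} = 11$
$b = 208$
$r = -6397$ ($r = \left(208 + 11\right) - 6616 = 219 - 6616 = -6397$)
$\left(33504 - 3786\right) \left(r - 36957\right) = \left(33504 - 3786\right) \left(-6397 - 36957\right) = 29718 \left(-43354\right) = -1288394172$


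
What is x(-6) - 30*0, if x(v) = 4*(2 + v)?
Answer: -16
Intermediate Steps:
x(v) = 8 + 4*v
x(-6) - 30*0 = (8 + 4*(-6)) - 30*0 = (8 - 24) + 0 = -16 + 0 = -16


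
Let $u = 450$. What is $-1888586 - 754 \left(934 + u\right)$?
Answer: $-2932122$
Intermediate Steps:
$-1888586 - 754 \left(934 + u\right) = -1888586 - 754 \left(934 + 450\right) = -1888586 - 754 \cdot 1384 = -1888586 - 1043536 = -2932122$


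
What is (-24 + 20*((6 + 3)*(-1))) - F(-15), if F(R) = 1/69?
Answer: -14077/69 ≈ -204.01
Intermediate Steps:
F(R) = 1/69
(-24 + 20*((6 + 3)*(-1))) - F(-15) = (-24 + 20*((6 + 3)*(-1))) - 1*1/69 = (-24 + 20*(9*(-1))) - 1/69 = (-24 + 20*(-9)) - 1/69 = (-24 - 180) - 1/69 = -204 - 1/69 = -14077/69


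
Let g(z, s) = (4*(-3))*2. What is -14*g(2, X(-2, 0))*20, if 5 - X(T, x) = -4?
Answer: 6720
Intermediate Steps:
X(T, x) = 9 (X(T, x) = 5 - 1*(-4) = 5 + 4 = 9)
g(z, s) = -24 (g(z, s) = -12*2 = -24)
-14*g(2, X(-2, 0))*20 = -14*(-24)*20 = 336*20 = 6720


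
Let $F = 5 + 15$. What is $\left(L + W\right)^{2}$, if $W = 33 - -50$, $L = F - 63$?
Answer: $1600$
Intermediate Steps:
$F = 20$
$L = -43$ ($L = 20 - 63 = -43$)
$W = 83$ ($W = 33 + 50 = 83$)
$\left(L + W\right)^{2} = \left(-43 + 83\right)^{2} = 40^{2} = 1600$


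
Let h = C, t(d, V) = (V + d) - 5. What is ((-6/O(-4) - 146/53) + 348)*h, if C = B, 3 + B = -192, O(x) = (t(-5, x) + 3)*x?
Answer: -78467415/1166 ≈ -67296.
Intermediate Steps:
t(d, V) = -5 + V + d
O(x) = x*(-7 + x) (O(x) = ((-5 + x - 5) + 3)*x = ((-10 + x) + 3)*x = (-7 + x)*x = x*(-7 + x))
B = -195 (B = -3 - 192 = -195)
C = -195
h = -195
((-6/O(-4) - 146/53) + 348)*h = ((-6*(-1/(4*(-7 - 4))) - 146/53) + 348)*(-195) = ((-6/((-4*(-11))) - 146*1/53) + 348)*(-195) = ((-6/44 - 146/53) + 348)*(-195) = ((-6*1/44 - 146/53) + 348)*(-195) = ((-3/22 - 146/53) + 348)*(-195) = (-3371/1166 + 348)*(-195) = (402397/1166)*(-195) = -78467415/1166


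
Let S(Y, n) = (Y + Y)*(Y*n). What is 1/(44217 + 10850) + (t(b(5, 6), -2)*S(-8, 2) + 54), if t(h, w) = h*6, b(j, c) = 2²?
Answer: 341305267/55067 ≈ 6198.0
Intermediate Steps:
b(j, c) = 4
S(Y, n) = 2*n*Y² (S(Y, n) = (2*Y)*(Y*n) = 2*n*Y²)
t(h, w) = 6*h
1/(44217 + 10850) + (t(b(5, 6), -2)*S(-8, 2) + 54) = 1/(44217 + 10850) + ((6*4)*(2*2*(-8)²) + 54) = 1/55067 + (24*(2*2*64) + 54) = 1/55067 + (24*256 + 54) = 1/55067 + (6144 + 54) = 1/55067 + 6198 = 341305267/55067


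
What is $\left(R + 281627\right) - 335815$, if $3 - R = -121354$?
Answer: $67169$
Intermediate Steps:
$R = 121357$ ($R = 3 - -121354 = 3 + 121354 = 121357$)
$\left(R + 281627\right) - 335815 = \left(121357 + 281627\right) - 335815 = 402984 - 335815 = 67169$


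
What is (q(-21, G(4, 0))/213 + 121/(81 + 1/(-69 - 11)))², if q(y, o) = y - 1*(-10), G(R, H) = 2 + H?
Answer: 32746883521/15739458849 ≈ 2.0806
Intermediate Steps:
q(y, o) = 10 + y (q(y, o) = y + 10 = 10 + y)
(q(-21, G(4, 0))/213 + 121/(81 + 1/(-69 - 11)))² = ((10 - 21)/213 + 121/(81 + 1/(-69 - 11)))² = (-11*1/213 + 121/(81 + 1/(-80)))² = (-11/213 + 121/(81 - 1/80))² = (-11/213 + 121/(6479/80))² = (-11/213 + 121*(80/6479))² = (-11/213 + 880/589)² = (180961/125457)² = 32746883521/15739458849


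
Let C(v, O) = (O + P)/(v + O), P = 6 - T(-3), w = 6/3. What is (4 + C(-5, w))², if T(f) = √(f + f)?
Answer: (4 + I*√6)²/9 ≈ 1.1111 + 2.1773*I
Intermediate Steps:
T(f) = √2*√f (T(f) = √(2*f) = √2*√f)
w = 2 (w = 6*(⅓) = 2)
P = 6 - I*√6 (P = 6 - √2*√(-3) = 6 - √2*I*√3 = 6 - I*√6 ≈ 6.0 - 2.4495*I)
C(v, O) = (6 + O - I*√6)/(O + v) (C(v, O) = (O + (6 - I*√6))/(v + O) = (6 + O - I*√6)/(O + v))
(4 + C(-5, w))² = (4 + (6 + 2 - I*√6)/(2 - 5))² = (4 + (8 - I*√6)/(-3))² = (4 - (8 - I*√6)/3)² = (4 + (-8/3 + I*√6/3))² = (4/3 + I*√6/3)²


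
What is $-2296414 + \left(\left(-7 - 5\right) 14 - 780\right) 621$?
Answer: $-2885122$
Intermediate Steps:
$-2296414 + \left(\left(-7 - 5\right) 14 - 780\right) 621 = -2296414 + \left(\left(-12\right) 14 - 780\right) 621 = -2296414 + \left(-168 - 780\right) 621 = -2296414 - 588708 = -2885122$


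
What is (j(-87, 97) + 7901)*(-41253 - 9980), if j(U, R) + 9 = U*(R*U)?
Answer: -38019240805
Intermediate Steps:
j(U, R) = -9 + R*U**2 (j(U, R) = -9 + U*(R*U) = -9 + R*U**2)
(j(-87, 97) + 7901)*(-41253 - 9980) = ((-9 + 97*(-87)**2) + 7901)*(-41253 - 9980) = ((-9 + 97*7569) + 7901)*(-51233) = ((-9 + 734193) + 7901)*(-51233) = (734184 + 7901)*(-51233) = 742085*(-51233) = -38019240805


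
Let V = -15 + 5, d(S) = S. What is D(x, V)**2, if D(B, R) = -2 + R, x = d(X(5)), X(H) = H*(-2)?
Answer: 144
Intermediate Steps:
X(H) = -2*H
x = -10 (x = -2*5 = -10)
V = -10
D(x, V)**2 = (-2 - 10)**2 = (-12)**2 = 144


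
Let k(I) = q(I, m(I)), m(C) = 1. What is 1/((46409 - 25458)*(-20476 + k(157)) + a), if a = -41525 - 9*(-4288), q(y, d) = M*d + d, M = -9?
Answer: -1/429163217 ≈ -2.3301e-9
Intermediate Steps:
q(y, d) = -8*d (q(y, d) = -9*d + d = -8*d)
k(I) = -8 (k(I) = -8*1 = -8)
a = -2933 (a = -41525 - 1*(-38592) = -41525 + 38592 = -2933)
1/((46409 - 25458)*(-20476 + k(157)) + a) = 1/((46409 - 25458)*(-20476 - 8) - 2933) = 1/(20951*(-20484) - 2933) = 1/(-429160284 - 2933) = 1/(-429163217) = -1/429163217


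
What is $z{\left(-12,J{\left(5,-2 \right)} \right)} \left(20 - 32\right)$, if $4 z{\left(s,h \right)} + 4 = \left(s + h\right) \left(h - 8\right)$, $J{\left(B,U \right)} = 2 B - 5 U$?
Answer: $-276$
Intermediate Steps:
$J{\left(B,U \right)} = - 5 U + 2 B$
$z{\left(s,h \right)} = -1 + \frac{\left(-8 + h\right) \left(h + s\right)}{4}$ ($z{\left(s,h \right)} = -1 + \frac{\left(s + h\right) \left(h - 8\right)}{4} = -1 + \frac{\left(h + s\right) \left(-8 + h\right)}{4} = -1 + \frac{\left(-8 + h\right) \left(h + s\right)}{4}$)
$z{\left(-12,J{\left(5,-2 \right)} \right)} \left(20 - 32\right) = \left(-1 - 2 \left(\left(-5\right) \left(-2\right) + 2 \cdot 5\right) - -24 + \frac{\left(\left(-5\right) \left(-2\right) + 2 \cdot 5\right)^{2}}{4} + \frac{1}{4} \left(\left(-5\right) \left(-2\right) + 2 \cdot 5\right) \left(-12\right)\right) \left(20 - 32\right) = \left(-1 - 2 \left(10 + 10\right) + 24 + \frac{\left(10 + 10\right)^{2}}{4} + \frac{1}{4} \left(10 + 10\right) \left(-12\right)\right) \left(-12\right) = \left(-1 - 40 + 24 + \frac{20^{2}}{4} + \frac{1}{4} \cdot 20 \left(-12\right)\right) \left(-12\right) = \left(-1 - 40 + 24 + \frac{1}{4} \cdot 400 - 60\right) \left(-12\right) = \left(-1 - 40 + 24 + 100 - 60\right) \left(-12\right) = 23 \left(-12\right) = -276$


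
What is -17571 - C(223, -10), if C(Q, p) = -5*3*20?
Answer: -17271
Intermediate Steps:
C(Q, p) = -300 (C(Q, p) = -15*20 = -300)
-17571 - C(223, -10) = -17571 - 1*(-300) = -17571 + 300 = -17271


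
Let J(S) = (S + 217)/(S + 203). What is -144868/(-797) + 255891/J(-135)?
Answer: 6940073906/32677 ≈ 2.1238e+5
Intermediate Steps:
J(S) = (217 + S)/(203 + S)
-144868/(-797) + 255891/J(-135) = -144868/(-797) + 255891/(((217 - 135)/(203 - 135))) = -144868*(-1/797) + 255891/((82/68)) = 144868/797 + 255891/(((1/68)*82)) = 144868/797 + 255891/(41/34) = 144868/797 + 255891*(34/41) = 144868/797 + 8700294/41 = 6940073906/32677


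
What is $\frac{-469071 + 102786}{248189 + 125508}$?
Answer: $- \frac{366285}{373697} \approx -0.98017$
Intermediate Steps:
$\frac{-469071 + 102786}{248189 + 125508} = - \frac{366285}{373697}$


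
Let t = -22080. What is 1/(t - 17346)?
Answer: -1/39426 ≈ -2.5364e-5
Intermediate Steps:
1/(t - 17346) = 1/(-22080 - 17346) = 1/(-39426) = -1/39426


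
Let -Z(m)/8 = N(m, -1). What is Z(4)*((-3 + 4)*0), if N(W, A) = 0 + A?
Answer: 0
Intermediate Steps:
N(W, A) = A
Z(m) = 8 (Z(m) = -8*(-1) = 8)
Z(4)*((-3 + 4)*0) = 8*((-3 + 4)*0) = 8*(1*0) = 8*0 = 0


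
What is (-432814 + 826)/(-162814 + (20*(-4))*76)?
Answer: 71998/28149 ≈ 2.5577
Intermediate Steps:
(-432814 + 826)/(-162814 + (20*(-4))*76) = -431988/(-162814 - 80*76) = -431988/(-162814 - 6080) = -431988/(-168894) = -431988*(-1/168894) = 71998/28149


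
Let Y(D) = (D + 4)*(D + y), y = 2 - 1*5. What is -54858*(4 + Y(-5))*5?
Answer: -3291480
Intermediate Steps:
y = -3 (y = 2 - 5 = -3)
Y(D) = (-3 + D)*(4 + D) (Y(D) = (D + 4)*(D - 3) = (4 + D)*(-3 + D) = (-3 + D)*(4 + D))
-54858*(4 + Y(-5))*5 = -54858*(4 + (-12 - 5 + (-5)²))*5 = -54858*(4 + (-12 - 5 + 25))*5 = -54858*(4 + 8)*5 = -658296*5 = -54858*60 = -3291480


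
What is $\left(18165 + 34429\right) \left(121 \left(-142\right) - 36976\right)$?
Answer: $-2848385852$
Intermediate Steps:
$\left(18165 + 34429\right) \left(121 \left(-142\right) - 36976\right) = 52594 \left(-17182 - 36976\right) = 52594 \left(-54158\right) = -2848385852$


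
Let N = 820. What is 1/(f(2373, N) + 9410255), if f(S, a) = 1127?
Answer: 1/9411382 ≈ 1.0625e-7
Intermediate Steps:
1/(f(2373, N) + 9410255) = 1/(1127 + 9410255) = 1/9411382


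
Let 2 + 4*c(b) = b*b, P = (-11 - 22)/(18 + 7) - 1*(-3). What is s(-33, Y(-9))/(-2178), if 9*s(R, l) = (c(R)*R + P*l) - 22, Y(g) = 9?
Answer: 897463/1960200 ≈ 0.45784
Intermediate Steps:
P = 42/25 (P = -33/25 + 3 = 42/25 ≈ 1.6800)
c(b) = -½ + b²/4 (c(b) = -½ + (b*b)/4 = -½ + b²/4)
s(R, l) = -22/9 + 14*l/75 + R*(-½ + R²/4)/9 (s(R, l) = (((-½ + R²/4)*R + 42*l/25) - 22)/9 = ((R*(-½ + R²/4) + 42*l/25) - 22)/9 = ((42*l/25 + R*(-½ + R²/4)) - 22)/9 = (-22 + 42*l/25 + R*(-½ + R²/4))/9 = -22/9 + 14*l/75 + R*(-½ + R²/4)/9)
s(-33, Y(-9))/(-2178) = (-22/9 + (14/75)*9 + (1/36)*(-33)*(-2 + (-33)²))/(-2178) = (-22/9 + 42/25 + (1/36)*(-33)*(-2 + 1089))*(-1/2178) = (-22/9 + 42/25 + (1/36)*(-33)*1087)*(-1/2178) = (-22/9 + 42/25 - 11957/12)*(-1/2178) = -897463/900*(-1/2178) = 897463/1960200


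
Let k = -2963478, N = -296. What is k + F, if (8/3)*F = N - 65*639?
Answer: -23833317/8 ≈ -2.9792e+6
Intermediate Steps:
F = -125493/8 (F = 3*(-296 - 65*639)/8 = 3*(-296 - 41535)/8 = (3/8)*(-41831) = -125493/8 ≈ -15687.)
k + F = -2963478 - 125493/8 = -23833317/8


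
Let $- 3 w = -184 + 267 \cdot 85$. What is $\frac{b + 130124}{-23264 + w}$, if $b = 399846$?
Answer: $- \frac{1589910}{92303} \approx -17.225$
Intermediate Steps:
$w = - \frac{22511}{3}$ ($w = - \frac{-184 + 267 \cdot 85}{3} = - \frac{-184 + 22695}{3} = \left(- \frac{1}{3}\right) 22511 = - \frac{22511}{3} \approx -7503.7$)
$\frac{b + 130124}{-23264 + w} = \frac{399846 + 130124}{-23264 - \frac{22511}{3}} = \frac{529970}{- \frac{92303}{3}} = 529970 \left(- \frac{3}{92303}\right) = - \frac{1589910}{92303}$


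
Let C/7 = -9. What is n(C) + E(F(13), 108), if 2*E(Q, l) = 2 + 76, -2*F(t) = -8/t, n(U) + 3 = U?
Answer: -27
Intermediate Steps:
C = -63 (C = 7*(-9) = -63)
n(U) = -3 + U
F(t) = 4/t (F(t) = -(-4)/t = 4/t)
E(Q, l) = 39 (E(Q, l) = (2 + 76)/2 = (½)*78 = 39)
n(C) + E(F(13), 108) = (-3 - 63) + 39 = -66 + 39 = -27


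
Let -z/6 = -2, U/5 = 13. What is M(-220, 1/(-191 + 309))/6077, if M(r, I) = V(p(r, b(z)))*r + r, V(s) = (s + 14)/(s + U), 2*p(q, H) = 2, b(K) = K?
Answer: -270/6077 ≈ -0.044430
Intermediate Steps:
U = 65 (U = 5*13 = 65)
z = 12 (z = -6*(-2) = 12)
p(q, H) = 1 (p(q, H) = (½)*2 = 1)
V(s) = (14 + s)/(65 + s) (V(s) = (s + 14)/(s + 65) = (14 + s)/(65 + s))
M(r, I) = 27*r/22 (M(r, I) = ((14 + 1)/(65 + 1))*r + r = (15/66)*r + r = ((1/66)*15)*r + r = 5*r/22 + r = 27*r/22)
M(-220, 1/(-191 + 309))/6077 = ((27/22)*(-220))/6077 = -270*1/6077 = -270/6077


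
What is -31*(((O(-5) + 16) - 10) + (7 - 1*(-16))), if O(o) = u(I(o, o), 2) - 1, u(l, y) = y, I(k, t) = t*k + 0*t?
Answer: -930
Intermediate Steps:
I(k, t) = k*t (I(k, t) = k*t + 0 = k*t)
O(o) = 1 (O(o) = 2 - 1 = 1)
-31*(((O(-5) + 16) - 10) + (7 - 1*(-16))) = -31*(((1 + 16) - 10) + (7 - 1*(-16))) = -31*((17 - 10) + (7 + 16)) = -31*(7 + 23) = -31*30 = -930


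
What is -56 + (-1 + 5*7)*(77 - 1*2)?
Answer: 2494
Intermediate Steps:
-56 + (-1 + 5*7)*(77 - 1*2) = -56 + (-1 + 35)*(77 - 2) = -56 + 34*75 = -56 + 2550 = 2494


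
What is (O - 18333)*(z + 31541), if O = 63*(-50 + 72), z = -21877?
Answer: -163775808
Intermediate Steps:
O = 1386 (O = 63*22 = 1386)
(O - 18333)*(z + 31541) = (1386 - 18333)*(-21877 + 31541) = -16947*9664 = -163775808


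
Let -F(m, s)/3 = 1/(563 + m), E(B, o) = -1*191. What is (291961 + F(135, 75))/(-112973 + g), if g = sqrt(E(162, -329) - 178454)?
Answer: -23022629278075/8908628007052 - 203788775*I*sqrt(178645)/8908628007052 ≈ -2.5843 - 0.0096686*I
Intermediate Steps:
E(B, o) = -191
F(m, s) = -3/(563 + m)
g = I*sqrt(178645) (g = sqrt(-191 - 178454) = sqrt(-178645) = I*sqrt(178645) ≈ 422.66*I)
(291961 + F(135, 75))/(-112973 + g) = (291961 - 3/(563 + 135))/(-112973 + I*sqrt(178645)) = (291961 - 3/698)/(-112973 + I*sqrt(178645)) = 203788775/(698*(-112973 + I*sqrt(178645)))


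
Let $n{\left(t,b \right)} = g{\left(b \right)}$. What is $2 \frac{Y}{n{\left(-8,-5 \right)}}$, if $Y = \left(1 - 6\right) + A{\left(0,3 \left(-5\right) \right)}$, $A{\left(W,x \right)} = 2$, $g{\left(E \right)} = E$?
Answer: $\frac{6}{5} \approx 1.2$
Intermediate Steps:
$n{\left(t,b \right)} = b$
$Y = -3$ ($Y = \left(1 - 6\right) + 2 = -5 + 2 = -3$)
$2 \frac{Y}{n{\left(-8,-5 \right)}} = 2 \frac{1}{-5} \left(-3\right) = 2 \left(\left(- \frac{1}{5}\right) \left(-3\right)\right) = 2 \cdot \frac{3}{5} = \frac{6}{5}$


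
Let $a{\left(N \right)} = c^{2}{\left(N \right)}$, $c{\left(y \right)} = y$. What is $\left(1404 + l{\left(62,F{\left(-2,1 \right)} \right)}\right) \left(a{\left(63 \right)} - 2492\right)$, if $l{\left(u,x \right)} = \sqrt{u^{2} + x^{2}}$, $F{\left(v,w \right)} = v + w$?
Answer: $2073708 + 1477 \sqrt{3845} \approx 2.1653 \cdot 10^{6}$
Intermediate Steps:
$a{\left(N \right)} = N^{2}$
$\left(1404 + l{\left(62,F{\left(-2,1 \right)} \right)}\right) \left(a{\left(63 \right)} - 2492\right) = \left(1404 + \sqrt{62^{2} + \left(-2 + 1\right)^{2}}\right) \left(63^{2} - 2492\right) = \left(1404 + \sqrt{3844 + \left(-1\right)^{2}}\right) \left(3969 - 2492\right) = \left(1404 + \sqrt{3844 + 1}\right) 1477 = \left(1404 + \sqrt{3845}\right) 1477 = 2073708 + 1477 \sqrt{3845}$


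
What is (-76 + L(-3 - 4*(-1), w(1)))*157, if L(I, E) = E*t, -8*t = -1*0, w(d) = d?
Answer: -11932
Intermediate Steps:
t = 0 (t = -(-1)*0/8 = -1/8*0 = 0)
L(I, E) = 0 (L(I, E) = E*0 = 0)
(-76 + L(-3 - 4*(-1), w(1)))*157 = (-76 + 0)*157 = -76*157 = -11932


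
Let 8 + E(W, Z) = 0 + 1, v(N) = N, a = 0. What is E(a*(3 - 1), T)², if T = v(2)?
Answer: 49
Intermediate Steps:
T = 2
E(W, Z) = -7 (E(W, Z) = -8 + (0 + 1) = -8 + 1 = -7)
E(a*(3 - 1), T)² = (-7)² = 49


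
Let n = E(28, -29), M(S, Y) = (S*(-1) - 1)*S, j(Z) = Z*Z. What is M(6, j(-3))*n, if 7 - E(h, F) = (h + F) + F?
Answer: -1554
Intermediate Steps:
j(Z) = Z²
E(h, F) = 7 - h - 2*F (E(h, F) = 7 - ((h + F) + F) = 7 - ((F + h) + F) = 7 - (h + 2*F) = 7 + (-h - 2*F) = 7 - h - 2*F)
M(S, Y) = S*(-1 - S) (M(S, Y) = (-S - 1)*S = (-1 - S)*S = S*(-1 - S))
n = 37 (n = 7 - 1*28 - 2*(-29) = 7 - 28 + 58 = 37)
M(6, j(-3))*n = -1*6*(1 + 6)*37 = -1*6*7*37 = -42*37 = -1554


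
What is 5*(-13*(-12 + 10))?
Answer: 130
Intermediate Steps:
5*(-13*(-12 + 10)) = 5*(-13*(-2)) = 5*26 = 130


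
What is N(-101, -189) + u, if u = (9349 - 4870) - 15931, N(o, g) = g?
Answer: -11641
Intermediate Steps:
u = -11452 (u = 4479 - 15931 = -11452)
N(-101, -189) + u = -189 - 11452 = -11641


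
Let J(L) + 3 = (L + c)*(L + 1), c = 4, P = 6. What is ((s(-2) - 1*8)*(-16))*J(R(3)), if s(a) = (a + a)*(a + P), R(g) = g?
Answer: 9600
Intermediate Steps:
s(a) = 2*a*(6 + a) (s(a) = (a + a)*(a + 6) = (2*a)*(6 + a) = 2*a*(6 + a))
J(L) = -3 + (1 + L)*(4 + L) (J(L) = -3 + (L + 4)*(L + 1) = -3 + (4 + L)*(1 + L) = -3 + (1 + L)*(4 + L))
((s(-2) - 1*8)*(-16))*J(R(3)) = ((2*(-2)*(6 - 2) - 1*8)*(-16))*(1 + 3**2 + 5*3) = ((2*(-2)*4 - 8)*(-16))*(1 + 9 + 15) = ((-16 - 8)*(-16))*25 = -24*(-16)*25 = 384*25 = 9600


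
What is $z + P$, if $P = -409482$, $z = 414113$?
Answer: $4631$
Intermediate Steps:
$z + P = 414113 - 409482 = 4631$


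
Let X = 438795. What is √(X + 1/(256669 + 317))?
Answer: √3219868163604534/85662 ≈ 662.42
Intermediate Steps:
√(X + 1/(256669 + 317)) = √(438795 + 1/(256669 + 317)) = √(438795 + 1/256986) = √(112764171871/256986) = √3219868163604534/85662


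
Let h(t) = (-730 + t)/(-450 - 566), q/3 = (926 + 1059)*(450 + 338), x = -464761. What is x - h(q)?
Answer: -233752683/508 ≈ -4.6014e+5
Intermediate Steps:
q = 4692540 (q = 3*((926 + 1059)*(450 + 338)) = 3*(1985*788) = 3*1564180 = 4692540)
h(t) = 365/508 - t/1016 (h(t) = (-730 + t)/(-1016) = (-730 + t)*(-1/1016) = 365/508 - t/1016)
x - h(q) = -464761 - (365/508 - 1/1016*4692540) = -464761 - (365/508 - 1173135/254) = -464761 - 1*(-2345905/508) = -464761 + 2345905/508 = -233752683/508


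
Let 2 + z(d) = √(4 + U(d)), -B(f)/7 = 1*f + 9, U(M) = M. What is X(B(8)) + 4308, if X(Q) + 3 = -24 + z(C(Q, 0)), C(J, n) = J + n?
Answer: 4279 + I*√115 ≈ 4279.0 + 10.724*I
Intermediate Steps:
B(f) = -63 - 7*f (B(f) = -7*(1*f + 9) = -7*(f + 9) = -7*(9 + f) = -63 - 7*f)
z(d) = -2 + √(4 + d)
X(Q) = -29 + √(4 + Q) (X(Q) = -3 + (-24 + (-2 + √(4 + (Q + 0)))) = -3 + (-24 + (-2 + √(4 + Q))) = -3 + (-26 + √(4 + Q)) = -29 + √(4 + Q))
X(B(8)) + 4308 = (-29 + √(4 + (-63 - 7*8))) + 4308 = (-29 + √(4 + (-63 - 56))) + 4308 = (-29 + √(4 - 119)) + 4308 = (-29 + √(-115)) + 4308 = (-29 + I*√115) + 4308 = 4279 + I*√115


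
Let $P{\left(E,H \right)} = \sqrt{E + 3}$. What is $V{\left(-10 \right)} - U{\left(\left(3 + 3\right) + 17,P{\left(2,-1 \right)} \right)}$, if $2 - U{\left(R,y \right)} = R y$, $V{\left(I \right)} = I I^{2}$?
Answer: $-1002 + 23 \sqrt{5} \approx -950.57$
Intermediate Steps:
$P{\left(E,H \right)} = \sqrt{3 + E}$
$V{\left(I \right)} = I^{3}$
$U{\left(R,y \right)} = 2 - R y$
$V{\left(-10 \right)} - U{\left(\left(3 + 3\right) + 17,P{\left(2,-1 \right)} \right)} = \left(-10\right)^{3} - \left(2 - \left(\left(3 + 3\right) + 17\right) \sqrt{3 + 2}\right) = -1000 - \left(2 - \left(6 + 17\right) \sqrt{5}\right) = -1000 - \left(2 - 23 \sqrt{5}\right) = -1002 + 23 \sqrt{5}$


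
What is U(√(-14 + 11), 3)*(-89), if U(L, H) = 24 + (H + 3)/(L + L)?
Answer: -2136 + 89*I*√3 ≈ -2136.0 + 154.15*I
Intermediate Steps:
U(L, H) = 24 + (3 + H)/(2*L) (U(L, H) = 24 + (3 + H)/((2*L)) = 24 + (3 + H)*(1/(2*L)) = 24 + (3 + H)/(2*L))
U(√(-14 + 11), 3)*(-89) = ((3 + 3 + 48*√(-14 + 11))/(2*(√(-14 + 11))))*(-89) = ((3 + 3 + 48*√(-3))/(2*(√(-3))))*(-89) = ((3 + 3 + 48*(I*√3))/(2*((I*√3))))*(-89) = ((-I*√3/3)*(3 + 3 + 48*I*√3)/2)*(-89) = ((-I*√3/3)*(6 + 48*I*√3)/2)*(-89) = -I*√3*(6 + 48*I*√3)/6*(-89) = 89*I*√3*(6 + 48*I*√3)/6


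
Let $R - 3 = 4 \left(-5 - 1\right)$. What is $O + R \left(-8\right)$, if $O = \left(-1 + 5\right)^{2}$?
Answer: $184$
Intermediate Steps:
$R = -21$ ($R = 3 + 4 \left(-5 - 1\right) = 3 + 4 \left(-6\right) = 3 - 24 = -21$)
$O = 16$ ($O = 4^{2} = 16$)
$O + R \left(-8\right) = 16 - -168 = 16 + 168 = 184$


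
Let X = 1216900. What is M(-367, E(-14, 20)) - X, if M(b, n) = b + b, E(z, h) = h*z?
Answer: -1217634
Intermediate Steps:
M(b, n) = 2*b
M(-367, E(-14, 20)) - X = 2*(-367) - 1*1216900 = -734 - 1216900 = -1217634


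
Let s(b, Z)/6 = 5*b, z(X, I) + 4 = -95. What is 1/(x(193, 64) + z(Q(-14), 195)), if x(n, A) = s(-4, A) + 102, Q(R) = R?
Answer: -1/117 ≈ -0.0085470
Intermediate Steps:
z(X, I) = -99 (z(X, I) = -4 - 95 = -99)
s(b, Z) = 30*b (s(b, Z) = 6*(5*b) = 30*b)
x(n, A) = -18 (x(n, A) = 30*(-4) + 102 = -120 + 102 = -18)
1/(x(193, 64) + z(Q(-14), 195)) = 1/(-18 - 99) = 1/(-117) = -1/117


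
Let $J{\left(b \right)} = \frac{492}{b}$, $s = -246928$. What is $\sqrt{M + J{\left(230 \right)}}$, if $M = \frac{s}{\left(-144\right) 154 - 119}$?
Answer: $\frac{\sqrt{70913539970}}{73255} \approx 3.6352$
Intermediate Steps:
$M = \frac{246928}{22295}$ ($M = - \frac{246928}{\left(-144\right) 154 - 119} = - \frac{246928}{-22176 - 119} = - \frac{246928}{-22295} = \left(-246928\right) \left(- \frac{1}{22295}\right) = \frac{246928}{22295} \approx 11.075$)
$\sqrt{M + J{\left(230 \right)}} = \sqrt{\frac{246928}{22295} + \frac{492}{230}} = \sqrt{\frac{246928}{22295} + 492 \cdot \frac{1}{230}} = \sqrt{\frac{246928}{22295} + \frac{246}{115}} = \sqrt{\frac{6776258}{512785}} = \frac{\sqrt{70913539970}}{73255}$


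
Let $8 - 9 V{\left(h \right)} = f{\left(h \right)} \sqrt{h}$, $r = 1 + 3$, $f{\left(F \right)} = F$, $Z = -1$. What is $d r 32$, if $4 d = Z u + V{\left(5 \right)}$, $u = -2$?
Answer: $\frac{832}{9} - \frac{160 \sqrt{5}}{9} \approx 52.692$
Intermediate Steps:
$r = 4$
$V{\left(h \right)} = \frac{8}{9} - \frac{h^{\frac{3}{2}}}{9}$ ($V{\left(h \right)} = \frac{8}{9} - \frac{h \sqrt{h}}{9} = \frac{8}{9} - \frac{h^{\frac{3}{2}}}{9}$)
$d = \frac{13}{18} - \frac{5 \sqrt{5}}{36}$ ($d = \frac{\left(-1\right) \left(-2\right) + \left(\frac{8}{9} - \frac{5^{\frac{3}{2}}}{9}\right)}{4} = \frac{2 + \left(\frac{8}{9} - \frac{5 \sqrt{5}}{9}\right)}{4} = \frac{\frac{26}{9} - \frac{5 \sqrt{5}}{9}}{4} = \frac{13}{18} - \frac{5 \sqrt{5}}{36} \approx 0.41166$)
$d r 32 = \left(\frac{13}{18} - \frac{5 \sqrt{5}}{36}\right) 4 \cdot 32 = \left(\frac{13}{18} - \frac{5 \sqrt{5}}{36}\right) 128 = \frac{832}{9} - \frac{160 \sqrt{5}}{9}$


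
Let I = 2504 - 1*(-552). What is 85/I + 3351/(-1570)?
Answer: -5053603/2398960 ≈ -2.1066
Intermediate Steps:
I = 3056 (I = 2504 + 552 = 3056)
85/I + 3351/(-1570) = 85/3056 + 3351/(-1570) = 85*(1/3056) + 3351*(-1/1570) = 85/3056 - 3351/1570 = -5053603/2398960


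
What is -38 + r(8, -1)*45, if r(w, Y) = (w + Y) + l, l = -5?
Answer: 52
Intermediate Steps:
r(w, Y) = -5 + Y + w (r(w, Y) = (w + Y) - 5 = (Y + w) - 5 = -5 + Y + w)
-38 + r(8, -1)*45 = -38 + (-5 - 1 + 8)*45 = -38 + 2*45 = -38 + 90 = 52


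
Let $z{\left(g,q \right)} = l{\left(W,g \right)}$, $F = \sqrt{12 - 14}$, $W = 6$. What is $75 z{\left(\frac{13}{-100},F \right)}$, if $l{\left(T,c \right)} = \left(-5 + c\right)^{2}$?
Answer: $\frac{789507}{400} \approx 1973.8$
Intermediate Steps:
$F = i \sqrt{2}$ ($F = \sqrt{-2} = i \sqrt{2} \approx 1.4142 i$)
$z{\left(g,q \right)} = \left(-5 + g\right)^{2}$
$75 z{\left(\frac{13}{-100},F \right)} = 75 \left(-5 + \frac{13}{-100}\right)^{2} = 75 \left(-5 + 13 \left(- \frac{1}{100}\right)\right)^{2} = 75 \left(-5 - \frac{13}{100}\right)^{2} = 75 \left(- \frac{513}{100}\right)^{2} = 75 \cdot \frac{263169}{10000} = \frac{789507}{400}$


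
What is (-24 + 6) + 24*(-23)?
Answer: -570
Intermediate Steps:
(-24 + 6) + 24*(-23) = -18 - 552 = -570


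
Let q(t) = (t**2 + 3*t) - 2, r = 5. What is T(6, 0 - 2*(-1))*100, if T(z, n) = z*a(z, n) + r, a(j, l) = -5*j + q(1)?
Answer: -16300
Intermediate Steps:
q(t) = -2 + t**2 + 3*t
a(j, l) = 2 - 5*j (a(j, l) = -5*j + (-2 + 1**2 + 3*1) = -5*j + (-2 + 1 + 3) = -5*j + 2 = 2 - 5*j)
T(z, n) = 5 + z*(2 - 5*z) (T(z, n) = z*(2 - 5*z) + 5 = 5 + z*(2 - 5*z))
T(6, 0 - 2*(-1))*100 = (5 - 1*6*(-2 + 5*6))*100 = (5 - 1*6*(-2 + 30))*100 = (5 - 1*6*28)*100 = (5 - 168)*100 = -163*100 = -16300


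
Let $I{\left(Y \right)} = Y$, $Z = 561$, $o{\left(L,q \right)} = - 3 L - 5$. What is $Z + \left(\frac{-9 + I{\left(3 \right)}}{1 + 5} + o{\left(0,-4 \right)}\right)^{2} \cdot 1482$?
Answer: $53913$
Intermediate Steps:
$o{\left(L,q \right)} = -5 - 3 L$
$Z + \left(\frac{-9 + I{\left(3 \right)}}{1 + 5} + o{\left(0,-4 \right)}\right)^{2} \cdot 1482 = 561 + \left(\frac{-9 + 3}{1 + 5} - 5\right)^{2} \cdot 1482 = 561 + \left(- \frac{6}{6} + \left(-5 + 0\right)\right)^{2} \cdot 1482 = 561 + \left(\left(-6\right) \frac{1}{6} - 5\right)^{2} \cdot 1482 = 561 + \left(-1 - 5\right)^{2} \cdot 1482 = 561 + \left(-6\right)^{2} \cdot 1482 = 561 + 36 \cdot 1482 = 561 + 53352 = 53913$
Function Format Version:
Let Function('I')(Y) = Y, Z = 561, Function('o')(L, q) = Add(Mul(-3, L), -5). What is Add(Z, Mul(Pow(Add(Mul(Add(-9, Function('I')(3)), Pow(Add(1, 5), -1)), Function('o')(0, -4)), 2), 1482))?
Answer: 53913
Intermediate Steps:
Function('o')(L, q) = Add(-5, Mul(-3, L))
Add(Z, Mul(Pow(Add(Mul(Add(-9, Function('I')(3)), Pow(Add(1, 5), -1)), Function('o')(0, -4)), 2), 1482)) = Add(561, Mul(Pow(Add(Mul(Add(-9, 3), Pow(Add(1, 5), -1)), Add(-5, Mul(-3, 0))), 2), 1482)) = Add(561, Mul(Pow(Add(Mul(-6, Pow(6, -1)), Add(-5, 0)), 2), 1482)) = Add(561, Mul(Pow(Add(Mul(-6, Rational(1, 6)), -5), 2), 1482)) = Add(561, Mul(Pow(Add(-1, -5), 2), 1482)) = Add(561, Mul(Pow(-6, 2), 1482)) = Add(561, Mul(36, 1482)) = Add(561, 53352) = 53913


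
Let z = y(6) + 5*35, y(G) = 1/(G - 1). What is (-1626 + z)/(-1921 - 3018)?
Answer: 7254/24695 ≈ 0.29374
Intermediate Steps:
y(G) = 1/(-1 + G)
z = 876/5 (z = 1/(-1 + 6) + 5*35 = 1/5 + 175 = ⅕ + 175 = 876/5 ≈ 175.20)
(-1626 + z)/(-1921 - 3018) = (-1626 + 876/5)/(-1921 - 3018) = -7254/5/(-4939) = -7254/5*(-1/4939) = 7254/24695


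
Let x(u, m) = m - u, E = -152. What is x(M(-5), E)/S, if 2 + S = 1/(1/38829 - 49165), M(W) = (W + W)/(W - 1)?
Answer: 880061808424/11454283191 ≈ 76.833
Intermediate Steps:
M(W) = 2*W/(-1 + W) (M(W) = (2*W)/(-1 + W) = 2*W/(-1 + W))
S = -3818094397/1909027784 (S = -2 + 1/(1/38829 - 49165) = -2 + 1/(-1909027784/38829) = -2 - 38829/1909027784 = -3818094397/1909027784 ≈ -2.0000)
x(M(-5), E)/S = (-152 - 2*(-5)/(-1 - 5))/(-3818094397/1909027784) = (-152 - 2*(-5)/(-6))*(-1909027784/3818094397) = (-152 - 2*(-5)*(-1)/6)*(-1909027784/3818094397) = (-152 - 1*5/3)*(-1909027784/3818094397) = (-152 - 5/3)*(-1909027784/3818094397) = -461/3*(-1909027784/3818094397) = 880061808424/11454283191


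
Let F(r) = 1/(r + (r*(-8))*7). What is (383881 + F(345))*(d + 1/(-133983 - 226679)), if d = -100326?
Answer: -131783880088639637431/3421780725 ≈ -3.8513e+10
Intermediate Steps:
F(r) = -1/(55*r) (F(r) = 1/(r - 8*r*7) = 1/(r - 56*r) = 1/(-55*r) = -1/(55*r))
(383881 + F(345))*(d + 1/(-133983 - 226679)) = (383881 - 1/55/345)*(-100326 + 1/(-133983 - 226679)) = (383881 - 1/55*1/345)*(-100326 + 1/(-360662)) = (383881 - 1/18975)*(-100326 - 1/360662) = (7284141974/18975)*(-36183775813/360662) = -131783880088639637431/3421780725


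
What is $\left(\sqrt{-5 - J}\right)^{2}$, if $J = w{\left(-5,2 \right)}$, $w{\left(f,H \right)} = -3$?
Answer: $-2$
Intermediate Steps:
$J = -3$
$\left(\sqrt{-5 - J}\right)^{2} = \left(\sqrt{-5 - -3}\right)^{2} = \left(\sqrt{-5 + 3}\right)^{2} = \left(\sqrt{-2}\right)^{2} = \left(i \sqrt{2}\right)^{2} = -2$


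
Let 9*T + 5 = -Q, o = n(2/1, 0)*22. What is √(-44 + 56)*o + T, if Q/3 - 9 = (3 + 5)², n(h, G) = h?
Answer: -224/9 + 88*√3 ≈ 127.53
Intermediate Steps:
o = 44 (o = (2/1)*22 = (2*1)*22 = 2*22 = 44)
Q = 219 (Q = 27 + 3*(3 + 5)² = 27 + 3*8² = 27 + 3*64 = 27 + 192 = 219)
T = -224/9 (T = -5/9 + (-1*219)/9 = -5/9 + (⅑)*(-219) = -5/9 - 73/3 = -224/9 ≈ -24.889)
√(-44 + 56)*o + T = √(-44 + 56)*44 - 224/9 = √12*44 - 224/9 = (2*√3)*44 - 224/9 = 88*√3 - 224/9 = -224/9 + 88*√3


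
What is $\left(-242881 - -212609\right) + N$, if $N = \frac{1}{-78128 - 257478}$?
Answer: $- \frac{10159464833}{335606} \approx -30272.0$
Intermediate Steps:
$N = - \frac{1}{335606}$ ($N = \frac{1}{-335606} = - \frac{1}{335606} \approx -2.9797 \cdot 10^{-6}$)
$\left(-242881 - -212609\right) + N = \left(-242881 - -212609\right) - \frac{1}{335606} = \left(-242881 + 212609\right) - \frac{1}{335606} = -30272 - \frac{1}{335606} = - \frac{10159464833}{335606}$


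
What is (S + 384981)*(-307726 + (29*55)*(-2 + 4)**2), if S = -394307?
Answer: 2810352796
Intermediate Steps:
(S + 384981)*(-307726 + (29*55)*(-2 + 4)**2) = (-394307 + 384981)*(-307726 + (29*55)*(-2 + 4)**2) = -9326*(-307726 + 1595*2**2) = -9326*(-307726 + 1595*4) = -9326*(-307726 + 6380) = -9326*(-301346) = 2810352796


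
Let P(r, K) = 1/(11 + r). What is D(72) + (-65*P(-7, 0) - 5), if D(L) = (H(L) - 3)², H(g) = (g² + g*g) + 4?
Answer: 430064559/4 ≈ 1.0752e+8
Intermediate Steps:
H(g) = 4 + 2*g² (H(g) = (g² + g²) + 4 = 2*g² + 4 = 4 + 2*g²)
D(L) = (1 + 2*L²)² (D(L) = ((4 + 2*L²) - 3)² = (1 + 2*L²)²)
D(72) + (-65*P(-7, 0) - 5) = (1 + 2*72²)² + (-65/(11 - 7) - 5) = (1 + 2*5184)² + (-65/4 - 5) = (1 + 10368)² + (-65*¼ - 5) = 10369² + (-65/4 - 5) = 107516161 - 85/4 = 430064559/4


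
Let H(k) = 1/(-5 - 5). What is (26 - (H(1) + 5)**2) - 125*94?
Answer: -1174801/100 ≈ -11748.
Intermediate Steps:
H(k) = -1/10 (H(k) = 1/(-10) = -1/10)
(26 - (H(1) + 5)**2) - 125*94 = (26 - (-1/10 + 5)**2) - 125*94 = (26 - (49/10)**2) - 11750 = (26 - 1*2401/100) - 11750 = (26 - 2401/100) - 11750 = 199/100 - 11750 = -1174801/100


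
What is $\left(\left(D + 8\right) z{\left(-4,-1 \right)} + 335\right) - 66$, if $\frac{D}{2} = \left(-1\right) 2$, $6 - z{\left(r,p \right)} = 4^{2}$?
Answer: $229$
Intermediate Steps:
$z{\left(r,p \right)} = -10$ ($z{\left(r,p \right)} = 6 - 4^{2} = 6 - 16 = -10$)
$D = -4$ ($D = 2 \left(\left(-1\right) 2\right) = 2 \left(-2\right) = -4$)
$\left(\left(D + 8\right) z{\left(-4,-1 \right)} + 335\right) - 66 = \left(\left(-4 + 8\right) \left(-10\right) + 335\right) - 66 = \left(4 \left(-10\right) + 335\right) - 66 = \left(-40 + 335\right) - 66 = 295 - 66 = 229$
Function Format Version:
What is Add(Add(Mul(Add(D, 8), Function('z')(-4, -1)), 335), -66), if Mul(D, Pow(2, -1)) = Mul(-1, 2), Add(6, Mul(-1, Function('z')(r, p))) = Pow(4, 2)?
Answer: 229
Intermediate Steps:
Function('z')(r, p) = -10 (Function('z')(r, p) = Add(6, Mul(-1, Pow(4, 2))) = Add(6, Mul(-1, 16)) = Add(6, -16) = -10)
D = -4 (D = Mul(2, Mul(-1, 2)) = Mul(2, -2) = -4)
Add(Add(Mul(Add(D, 8), Function('z')(-4, -1)), 335), -66) = Add(Add(Mul(Add(-4, 8), -10), 335), -66) = Add(Add(Mul(4, -10), 335), -66) = Add(Add(-40, 335), -66) = Add(295, -66) = 229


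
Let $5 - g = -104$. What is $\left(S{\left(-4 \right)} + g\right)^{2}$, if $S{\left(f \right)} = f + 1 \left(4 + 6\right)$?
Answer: $13225$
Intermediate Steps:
$S{\left(f \right)} = 10 + f$ ($S{\left(f \right)} = f + 1 \cdot 10 = f + 10 = 10 + f$)
$g = 109$ ($g = 5 - -104 = 5 + 104 = 109$)
$\left(S{\left(-4 \right)} + g\right)^{2} = \left(\left(10 - 4\right) + 109\right)^{2} = \left(6 + 109\right)^{2} = 115^{2} = 13225$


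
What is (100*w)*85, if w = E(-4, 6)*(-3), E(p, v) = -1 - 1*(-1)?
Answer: 0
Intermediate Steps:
E(p, v) = 0 (E(p, v) = -1 + 1 = 0)
w = 0 (w = 0*(-3) = 0)
(100*w)*85 = (100*0)*85 = 0*85 = 0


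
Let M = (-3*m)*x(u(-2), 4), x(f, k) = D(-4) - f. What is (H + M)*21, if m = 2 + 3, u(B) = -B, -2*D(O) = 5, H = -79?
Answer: -483/2 ≈ -241.50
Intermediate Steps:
D(O) = -5/2 (D(O) = -1/2*5 = -5/2)
x(f, k) = -5/2 - f
m = 5
M = 135/2 (M = (-3*5)*(-5/2 - (-1)*(-2)) = -15*(-5/2 - 1*2) = -15*(-5/2 - 2) = -15*(-9/2) = 135/2 ≈ 67.500)
(H + M)*21 = (-79 + 135/2)*21 = -23/2*21 = -483/2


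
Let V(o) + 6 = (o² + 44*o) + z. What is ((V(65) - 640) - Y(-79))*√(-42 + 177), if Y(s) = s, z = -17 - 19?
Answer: 19446*√15 ≈ 75314.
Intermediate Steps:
z = -36
V(o) = -42 + o² + 44*o (V(o) = -6 + ((o² + 44*o) - 36) = -6 + (-36 + o² + 44*o) = -42 + o² + 44*o)
((V(65) - 640) - Y(-79))*√(-42 + 177) = (((-42 + 65² + 44*65) - 640) - 1*(-79))*√(-42 + 177) = (((-42 + 4225 + 2860) - 640) + 79)*√135 = ((7043 - 640) + 79)*(3*√15) = (6403 + 79)*(3*√15) = 6482*(3*√15) = 19446*√15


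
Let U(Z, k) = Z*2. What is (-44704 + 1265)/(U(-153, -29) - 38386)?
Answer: 43439/38692 ≈ 1.1227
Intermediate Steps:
U(Z, k) = 2*Z
(-44704 + 1265)/(U(-153, -29) - 38386) = (-44704 + 1265)/(2*(-153) - 38386) = -43439/(-306 - 38386) = -43439/(-38692) = -43439*(-1/38692) = 43439/38692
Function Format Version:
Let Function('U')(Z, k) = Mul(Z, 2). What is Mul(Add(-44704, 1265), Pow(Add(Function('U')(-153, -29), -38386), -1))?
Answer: Rational(43439, 38692) ≈ 1.1227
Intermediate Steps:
Function('U')(Z, k) = Mul(2, Z)
Mul(Add(-44704, 1265), Pow(Add(Function('U')(-153, -29), -38386), -1)) = Mul(Add(-44704, 1265), Pow(Add(Mul(2, -153), -38386), -1)) = Mul(-43439, Pow(Add(-306, -38386), -1)) = Mul(-43439, Pow(-38692, -1)) = Mul(-43439, Rational(-1, 38692)) = Rational(43439, 38692)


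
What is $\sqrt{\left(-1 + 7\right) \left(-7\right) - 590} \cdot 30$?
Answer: $60 i \sqrt{158} \approx 754.19 i$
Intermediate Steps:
$\sqrt{\left(-1 + 7\right) \left(-7\right) - 590} \cdot 30 = \sqrt{6 \left(-7\right) - 590} \cdot 30 = \sqrt{-42 - 590} \cdot 30 = \sqrt{-632} \cdot 30 = 2 i \sqrt{158} \cdot 30 = 60 i \sqrt{158}$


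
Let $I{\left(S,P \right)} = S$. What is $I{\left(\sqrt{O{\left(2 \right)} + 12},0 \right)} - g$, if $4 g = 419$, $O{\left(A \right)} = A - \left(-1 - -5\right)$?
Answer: $- \frac{419}{4} + \sqrt{10} \approx -101.59$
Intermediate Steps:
$O{\left(A \right)} = -4 + A$ ($O{\left(A \right)} = A - \left(-1 + 5\right) = A - 4 = -4 + A$)
$g = \frac{419}{4}$ ($g = \frac{1}{4} \cdot 419 = \frac{419}{4} \approx 104.75$)
$I{\left(\sqrt{O{\left(2 \right)} + 12},0 \right)} - g = \sqrt{\left(-4 + 2\right) + 12} - \frac{419}{4} = \sqrt{-2 + 12} - \frac{419}{4} = \sqrt{10} - \frac{419}{4} = - \frac{419}{4} + \sqrt{10}$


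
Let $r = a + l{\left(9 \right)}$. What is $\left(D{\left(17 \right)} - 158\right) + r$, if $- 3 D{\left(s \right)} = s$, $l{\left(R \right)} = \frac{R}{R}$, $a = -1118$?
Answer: $- \frac{3842}{3} \approx -1280.7$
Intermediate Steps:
$l{\left(R \right)} = 1$
$D{\left(s \right)} = - \frac{s}{3}$
$r = -1117$ ($r = -1118 + 1 = -1117$)
$\left(D{\left(17 \right)} - 158\right) + r = \left(\left(- \frac{1}{3}\right) 17 - 158\right) - 1117 = \left(- \frac{17}{3} - 158\right) - 1117 = - \frac{491}{3} - 1117 = - \frac{3842}{3}$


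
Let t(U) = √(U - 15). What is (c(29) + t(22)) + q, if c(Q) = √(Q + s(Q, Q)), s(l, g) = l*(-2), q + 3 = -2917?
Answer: -2920 + √7 + I*√29 ≈ -2917.4 + 5.3852*I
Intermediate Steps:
q = -2920 (q = -3 - 2917 = -2920)
s(l, g) = -2*l
c(Q) = √(-Q) (c(Q) = √(Q - 2*Q) = √(-Q))
t(U) = √(-15 + U)
(c(29) + t(22)) + q = (√(-1*29) + √(-15 + 22)) - 2920 = (√(-29) + √7) - 2920 = (I*√29 + √7) - 2920 = (√7 + I*√29) - 2920 = -2920 + √7 + I*√29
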